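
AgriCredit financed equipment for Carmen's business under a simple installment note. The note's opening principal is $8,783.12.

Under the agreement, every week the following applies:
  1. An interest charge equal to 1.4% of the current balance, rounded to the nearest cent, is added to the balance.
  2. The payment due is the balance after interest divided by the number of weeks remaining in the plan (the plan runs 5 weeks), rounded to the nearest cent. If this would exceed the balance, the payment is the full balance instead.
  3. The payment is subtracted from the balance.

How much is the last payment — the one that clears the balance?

Week 1: opening $8,783.12; interest $122.96 → $8,906.08; payment $1,781.22; balance $7,124.86
Week 2: opening $7,124.86; interest $99.75 → $7,224.61; payment $1,806.15; balance $5,418.46
Week 3: opening $5,418.46; interest $75.86 → $5,494.32; payment $1,831.44; balance $3,662.88
Week 4: opening $3,662.88; interest $51.28 → $3,714.16; payment $1,857.08; balance $1,857.08
Week 5: opening $1,857.08; interest $26.00 → $1,883.08; payment $1,883.08; balance $0.00

$1,883.08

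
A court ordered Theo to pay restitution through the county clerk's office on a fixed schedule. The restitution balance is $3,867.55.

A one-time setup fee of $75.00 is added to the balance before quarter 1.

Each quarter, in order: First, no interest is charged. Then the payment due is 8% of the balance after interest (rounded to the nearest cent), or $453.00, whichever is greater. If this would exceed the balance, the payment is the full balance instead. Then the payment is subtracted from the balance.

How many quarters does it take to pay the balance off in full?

# | Opening | Payment | End bal
1 | $3,942.55 | $453.00 | $3,489.55
2 | $3,489.55 | $453.00 | $3,036.55
3 | $3,036.55 | $453.00 | $2,583.55
4 | $2,583.55 | $453.00 | $2,130.55
5 | $2,130.55 | $453.00 | $1,677.55
6 | $1,677.55 | $453.00 | $1,224.55
7 | $1,224.55 | $453.00 | $771.55
8 | $771.55 | $453.00 | $318.55
9 | $318.55 | $318.55 | $0.00
Balance reaches $0.00 in quarter 9.

9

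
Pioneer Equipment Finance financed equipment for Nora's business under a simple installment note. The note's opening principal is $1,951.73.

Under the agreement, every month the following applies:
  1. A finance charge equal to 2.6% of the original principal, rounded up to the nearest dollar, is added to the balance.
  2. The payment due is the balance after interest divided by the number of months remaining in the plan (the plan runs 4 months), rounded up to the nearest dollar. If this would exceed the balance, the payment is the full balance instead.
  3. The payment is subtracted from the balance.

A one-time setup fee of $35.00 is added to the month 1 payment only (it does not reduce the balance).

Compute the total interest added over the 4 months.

$204.00

Month 1: opening $1,951.73; interest $51.00 → $2,002.73; payment $501.00 (+ $35.00 fee); balance $1,501.73
Month 2: opening $1,501.73; interest $51.00 → $1,552.73; payment $518.00; balance $1,034.73
Month 3: opening $1,034.73; interest $51.00 → $1,085.73; payment $543.00; balance $542.73
Month 4: opening $542.73; interest $51.00 → $593.73; payment $593.73; balance $0.00
Total interest: $51.00 + $51.00 + $51.00 + $51.00 = $204.00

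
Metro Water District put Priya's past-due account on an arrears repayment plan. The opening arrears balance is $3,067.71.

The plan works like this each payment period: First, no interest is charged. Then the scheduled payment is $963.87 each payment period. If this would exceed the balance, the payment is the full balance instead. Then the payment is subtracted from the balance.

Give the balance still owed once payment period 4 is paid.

Payment period 1: $3,067.71 − $963.87 → $2,103.84
Payment period 2: $2,103.84 − $963.87 → $1,139.97
Payment period 3: $1,139.97 − $963.87 → $176.10
Payment period 4: $176.10 − $176.10 → $0.00

$0.00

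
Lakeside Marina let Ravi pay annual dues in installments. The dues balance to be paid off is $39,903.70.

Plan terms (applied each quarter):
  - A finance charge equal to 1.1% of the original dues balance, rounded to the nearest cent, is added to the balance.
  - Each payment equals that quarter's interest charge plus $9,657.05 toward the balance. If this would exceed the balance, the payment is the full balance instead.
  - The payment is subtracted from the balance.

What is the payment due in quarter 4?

$10,095.99

Quarter 1: $39,903.70 +$438.94 interest = $40,342.64; pay $10,095.99 → $30,246.65
Quarter 2: $30,246.65 +$438.94 interest = $30,685.59; pay $10,095.99 → $20,589.60
Quarter 3: $20,589.60 +$438.94 interest = $21,028.54; pay $10,095.99 → $10,932.55
Quarter 4: $10,932.55 +$438.94 interest = $11,371.49; pay $10,095.99 → $1,275.50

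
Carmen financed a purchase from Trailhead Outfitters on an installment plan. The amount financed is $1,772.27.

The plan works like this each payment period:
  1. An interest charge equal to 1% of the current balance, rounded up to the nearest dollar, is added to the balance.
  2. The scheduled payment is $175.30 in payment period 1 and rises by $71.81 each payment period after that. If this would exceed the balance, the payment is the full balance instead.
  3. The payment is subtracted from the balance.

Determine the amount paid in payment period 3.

Payment period 1: opening $1,772.27; interest $18.00 → $1,790.27; payment $175.30; balance $1,614.97
Payment period 2: opening $1,614.97; interest $17.00 → $1,631.97; payment $247.11; balance $1,384.86
Payment period 3: opening $1,384.86; interest $14.00 → $1,398.86; payment $318.92; balance $1,079.94

$318.92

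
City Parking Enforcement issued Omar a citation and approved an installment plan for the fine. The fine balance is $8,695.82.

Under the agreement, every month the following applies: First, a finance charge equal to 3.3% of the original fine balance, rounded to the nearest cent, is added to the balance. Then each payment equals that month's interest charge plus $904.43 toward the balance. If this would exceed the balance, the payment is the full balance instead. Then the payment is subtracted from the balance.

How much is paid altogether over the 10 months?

$11,565.42

Month 1: opening $8,695.82; interest $286.96 → $8,982.78; payment $1,191.39; balance $7,791.39
Month 2: opening $7,791.39; interest $286.96 → $8,078.35; payment $1,191.39; balance $6,886.96
Month 3: opening $6,886.96; interest $286.96 → $7,173.92; payment $1,191.39; balance $5,982.53
Month 4: opening $5,982.53; interest $286.96 → $6,269.49; payment $1,191.39; balance $5,078.10
Month 5: opening $5,078.10; interest $286.96 → $5,365.06; payment $1,191.39; balance $4,173.67
Month 6: opening $4,173.67; interest $286.96 → $4,460.63; payment $1,191.39; balance $3,269.24
Month 7: opening $3,269.24; interest $286.96 → $3,556.20; payment $1,191.39; balance $2,364.81
Month 8: opening $2,364.81; interest $286.96 → $2,651.77; payment $1,191.39; balance $1,460.38
Month 9: opening $1,460.38; interest $286.96 → $1,747.34; payment $1,191.39; balance $555.95
Month 10: opening $555.95; interest $286.96 → $842.91; payment $842.91; balance $0.00
Total paid: $11,565.42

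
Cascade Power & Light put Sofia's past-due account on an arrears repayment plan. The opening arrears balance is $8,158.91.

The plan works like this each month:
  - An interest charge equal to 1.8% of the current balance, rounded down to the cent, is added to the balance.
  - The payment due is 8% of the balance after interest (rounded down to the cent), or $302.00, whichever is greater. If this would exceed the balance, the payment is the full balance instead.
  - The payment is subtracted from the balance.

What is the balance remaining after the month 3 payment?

$6,702.54

# | Opening | Interest | Payment | End bal
1 | $8,158.91 | $146.86 | $664.46 | $7,641.31
2 | $7,641.31 | $137.54 | $622.30 | $7,156.55
3 | $7,156.55 | $128.81 | $582.82 | $6,702.54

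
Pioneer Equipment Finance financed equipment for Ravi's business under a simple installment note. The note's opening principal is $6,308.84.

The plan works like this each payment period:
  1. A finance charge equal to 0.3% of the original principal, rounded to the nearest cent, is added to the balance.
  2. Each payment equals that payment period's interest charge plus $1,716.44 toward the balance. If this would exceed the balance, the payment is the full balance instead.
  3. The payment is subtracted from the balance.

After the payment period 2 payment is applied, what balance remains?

Payment period 1: opening $6,308.84; interest $18.93 → $6,327.77; payment $1,735.37; balance $4,592.40
Payment period 2: opening $4,592.40; interest $18.93 → $4,611.33; payment $1,735.37; balance $2,875.96

$2,875.96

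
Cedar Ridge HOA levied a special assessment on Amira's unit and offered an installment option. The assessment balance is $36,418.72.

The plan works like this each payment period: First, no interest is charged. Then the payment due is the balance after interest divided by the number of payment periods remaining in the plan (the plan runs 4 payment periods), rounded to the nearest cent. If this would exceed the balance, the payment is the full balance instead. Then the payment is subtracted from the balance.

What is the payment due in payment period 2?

$9,104.68

# | Opening | Payment | End bal
1 | $36,418.72 | $9,104.68 | $27,314.04
2 | $27,314.04 | $9,104.68 | $18,209.36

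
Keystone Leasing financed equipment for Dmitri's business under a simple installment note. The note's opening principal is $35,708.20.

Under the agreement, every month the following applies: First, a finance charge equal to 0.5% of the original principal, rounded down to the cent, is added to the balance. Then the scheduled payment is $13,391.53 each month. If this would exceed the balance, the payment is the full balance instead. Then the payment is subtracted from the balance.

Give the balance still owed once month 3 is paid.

Month 1: $35,708.20 +$178.54 interest = $35,886.74; pay $13,391.53 → $22,495.21
Month 2: $22,495.21 +$178.54 interest = $22,673.75; pay $13,391.53 → $9,282.22
Month 3: $9,282.22 +$178.54 interest = $9,460.76; pay $9,460.76 → $0.00

$0.00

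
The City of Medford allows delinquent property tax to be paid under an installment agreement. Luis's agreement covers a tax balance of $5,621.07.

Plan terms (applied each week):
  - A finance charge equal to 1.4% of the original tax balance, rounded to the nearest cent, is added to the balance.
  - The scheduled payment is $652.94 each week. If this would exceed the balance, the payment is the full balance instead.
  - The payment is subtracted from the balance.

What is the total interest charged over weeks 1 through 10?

Week 1: $5,621.07 +$78.69 interest = $5,699.76; pay $652.94 → $5,046.82
Week 2: $5,046.82 +$78.69 interest = $5,125.51; pay $652.94 → $4,472.57
Week 3: $4,472.57 +$78.69 interest = $4,551.26; pay $652.94 → $3,898.32
Week 4: $3,898.32 +$78.69 interest = $3,977.01; pay $652.94 → $3,324.07
Week 5: $3,324.07 +$78.69 interest = $3,402.76; pay $652.94 → $2,749.82
Week 6: $2,749.82 +$78.69 interest = $2,828.51; pay $652.94 → $2,175.57
Week 7: $2,175.57 +$78.69 interest = $2,254.26; pay $652.94 → $1,601.32
Week 8: $1,601.32 +$78.69 interest = $1,680.01; pay $652.94 → $1,027.07
Week 9: $1,027.07 +$78.69 interest = $1,105.76; pay $652.94 → $452.82
Week 10: $452.82 +$78.69 interest = $531.51; pay $531.51 → $0.00
Total interest: $78.69 + $78.69 + $78.69 + $78.69 + $78.69 + $78.69 + $78.69 + $78.69 + $78.69 + $78.69 = $786.90

$786.90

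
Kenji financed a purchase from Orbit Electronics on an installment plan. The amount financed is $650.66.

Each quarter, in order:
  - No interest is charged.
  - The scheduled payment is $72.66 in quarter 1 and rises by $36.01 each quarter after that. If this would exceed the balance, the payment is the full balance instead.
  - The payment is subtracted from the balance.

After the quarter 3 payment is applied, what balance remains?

# | Opening | Payment | End bal
1 | $650.66 | $72.66 | $578.00
2 | $578.00 | $108.67 | $469.33
3 | $469.33 | $144.68 | $324.65

$324.65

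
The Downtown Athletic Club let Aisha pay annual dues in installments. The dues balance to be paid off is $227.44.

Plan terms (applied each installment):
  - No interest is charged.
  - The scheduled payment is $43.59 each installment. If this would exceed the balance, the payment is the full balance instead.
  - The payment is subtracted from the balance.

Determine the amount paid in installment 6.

$9.49

Installment 1: $227.44 − $43.59 → $183.85
Installment 2: $183.85 − $43.59 → $140.26
Installment 3: $140.26 − $43.59 → $96.67
Installment 4: $96.67 − $43.59 → $53.08
Installment 5: $53.08 − $43.59 → $9.49
Installment 6: $9.49 − $9.49 → $0.00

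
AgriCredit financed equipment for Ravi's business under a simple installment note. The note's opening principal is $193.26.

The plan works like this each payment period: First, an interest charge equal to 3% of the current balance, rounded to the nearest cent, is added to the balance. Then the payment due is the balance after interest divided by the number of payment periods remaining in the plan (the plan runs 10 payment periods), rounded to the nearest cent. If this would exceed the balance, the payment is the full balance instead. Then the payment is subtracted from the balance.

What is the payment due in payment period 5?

$22.40

# | Opening | Interest | Payment | End bal
1 | $193.26 | $5.80 | $19.91 | $179.15
2 | $179.15 | $5.37 | $20.50 | $164.02
3 | $164.02 | $4.92 | $21.12 | $147.82
4 | $147.82 | $4.43 | $21.75 | $130.50
5 | $130.50 | $3.92 | $22.40 | $112.02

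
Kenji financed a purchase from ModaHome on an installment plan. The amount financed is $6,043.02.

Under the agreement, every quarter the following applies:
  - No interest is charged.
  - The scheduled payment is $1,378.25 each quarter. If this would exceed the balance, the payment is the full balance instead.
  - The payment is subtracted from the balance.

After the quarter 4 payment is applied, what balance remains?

# | Opening | Payment | End bal
1 | $6,043.02 | $1,378.25 | $4,664.77
2 | $4,664.77 | $1,378.25 | $3,286.52
3 | $3,286.52 | $1,378.25 | $1,908.27
4 | $1,908.27 | $1,378.25 | $530.02

$530.02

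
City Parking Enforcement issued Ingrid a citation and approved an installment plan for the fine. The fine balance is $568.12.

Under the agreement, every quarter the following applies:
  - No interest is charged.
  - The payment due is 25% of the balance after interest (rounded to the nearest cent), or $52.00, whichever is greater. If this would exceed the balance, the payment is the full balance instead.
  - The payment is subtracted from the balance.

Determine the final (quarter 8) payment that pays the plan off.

$23.76

# | Opening | Payment | End bal
1 | $568.12 | $142.03 | $426.09
2 | $426.09 | $106.52 | $319.57
3 | $319.57 | $79.89 | $239.68
4 | $239.68 | $59.92 | $179.76
5 | $179.76 | $52.00 | $127.76
6 | $127.76 | $52.00 | $75.76
7 | $75.76 | $52.00 | $23.76
8 | $23.76 | $23.76 | $0.00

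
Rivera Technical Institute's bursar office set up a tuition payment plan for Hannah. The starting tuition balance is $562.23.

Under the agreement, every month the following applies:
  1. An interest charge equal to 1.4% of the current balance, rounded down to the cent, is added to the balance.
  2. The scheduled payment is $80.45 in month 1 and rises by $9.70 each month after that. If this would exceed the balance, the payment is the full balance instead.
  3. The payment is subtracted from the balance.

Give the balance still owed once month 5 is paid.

Month 1: opening $562.23; interest $7.87 → $570.10; payment $80.45; balance $489.65
Month 2: opening $489.65; interest $6.85 → $496.50; payment $90.15; balance $406.35
Month 3: opening $406.35; interest $5.68 → $412.03; payment $99.85; balance $312.18
Month 4: opening $312.18; interest $4.37 → $316.55; payment $109.55; balance $207.00
Month 5: opening $207.00; interest $2.89 → $209.89; payment $119.25; balance $90.64

$90.64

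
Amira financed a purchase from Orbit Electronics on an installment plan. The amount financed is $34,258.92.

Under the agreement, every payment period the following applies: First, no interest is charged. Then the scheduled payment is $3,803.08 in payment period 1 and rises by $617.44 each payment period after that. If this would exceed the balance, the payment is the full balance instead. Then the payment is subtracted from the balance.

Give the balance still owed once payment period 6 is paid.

Payment period 1: opening $34,258.92; payment $3,803.08; balance $30,455.84
Payment period 2: opening $30,455.84; payment $4,420.52; balance $26,035.32
Payment period 3: opening $26,035.32; payment $5,037.96; balance $20,997.36
Payment period 4: opening $20,997.36; payment $5,655.40; balance $15,341.96
Payment period 5: opening $15,341.96; payment $6,272.84; balance $9,069.12
Payment period 6: opening $9,069.12; payment $6,890.28; balance $2,178.84

$2,178.84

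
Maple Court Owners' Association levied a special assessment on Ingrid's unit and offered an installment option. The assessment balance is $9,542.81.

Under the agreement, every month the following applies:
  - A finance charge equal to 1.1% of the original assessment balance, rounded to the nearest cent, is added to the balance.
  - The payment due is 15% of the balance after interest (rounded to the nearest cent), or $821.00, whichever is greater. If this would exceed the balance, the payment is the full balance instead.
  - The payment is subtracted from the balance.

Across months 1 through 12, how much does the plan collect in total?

$10,802.45

Month 1: $9,542.81 +$104.97 interest = $9,647.78; pay $1,447.17 → $8,200.61
Month 2: $8,200.61 +$104.97 interest = $8,305.58; pay $1,245.84 → $7,059.74
Month 3: $7,059.74 +$104.97 interest = $7,164.71; pay $1,074.71 → $6,090.00
Month 4: $6,090.00 +$104.97 interest = $6,194.97; pay $929.25 → $5,265.72
Month 5: $5,265.72 +$104.97 interest = $5,370.69; pay $821.00 → $4,549.69
Month 6: $4,549.69 +$104.97 interest = $4,654.66; pay $821.00 → $3,833.66
Month 7: $3,833.66 +$104.97 interest = $3,938.63; pay $821.00 → $3,117.63
Month 8: $3,117.63 +$104.97 interest = $3,222.60; pay $821.00 → $2,401.60
Month 9: $2,401.60 +$104.97 interest = $2,506.57; pay $821.00 → $1,685.57
Month 10: $1,685.57 +$104.97 interest = $1,790.54; pay $821.00 → $969.54
Month 11: $969.54 +$104.97 interest = $1,074.51; pay $821.00 → $253.51
Month 12: $253.51 +$104.97 interest = $358.48; pay $358.48 → $0.00
Total paid: $10,802.45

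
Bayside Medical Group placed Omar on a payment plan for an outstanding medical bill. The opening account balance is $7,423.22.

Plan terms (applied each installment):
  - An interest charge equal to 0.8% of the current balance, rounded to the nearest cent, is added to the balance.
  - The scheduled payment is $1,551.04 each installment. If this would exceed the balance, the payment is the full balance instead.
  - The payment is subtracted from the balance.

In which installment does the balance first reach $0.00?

5

Installment 1: $7,423.22 +$59.39 interest = $7,482.61; pay $1,551.04 → $5,931.57
Installment 2: $5,931.57 +$47.45 interest = $5,979.02; pay $1,551.04 → $4,427.98
Installment 3: $4,427.98 +$35.42 interest = $4,463.40; pay $1,551.04 → $2,912.36
Installment 4: $2,912.36 +$23.30 interest = $2,935.66; pay $1,551.04 → $1,384.62
Installment 5: $1,384.62 +$11.08 interest = $1,395.70; pay $1,395.70 → $0.00
Balance reaches $0.00 in installment 5.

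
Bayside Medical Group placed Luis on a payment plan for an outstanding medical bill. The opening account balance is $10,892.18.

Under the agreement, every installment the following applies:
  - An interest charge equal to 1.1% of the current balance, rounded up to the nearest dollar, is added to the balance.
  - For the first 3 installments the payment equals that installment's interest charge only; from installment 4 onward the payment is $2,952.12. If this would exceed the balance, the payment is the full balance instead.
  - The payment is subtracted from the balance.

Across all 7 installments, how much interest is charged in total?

$653.00

Installment 1: $10,892.18 +$120.00 interest = $11,012.18; pay $120.00 → $10,892.18
Installment 2: $10,892.18 +$120.00 interest = $11,012.18; pay $120.00 → $10,892.18
Installment 3: $10,892.18 +$120.00 interest = $11,012.18; pay $120.00 → $10,892.18
Installment 4: $10,892.18 +$120.00 interest = $11,012.18; pay $2,952.12 → $8,060.06
Installment 5: $8,060.06 +$89.00 interest = $8,149.06; pay $2,952.12 → $5,196.94
Installment 6: $5,196.94 +$58.00 interest = $5,254.94; pay $2,952.12 → $2,302.82
Installment 7: $2,302.82 +$26.00 interest = $2,328.82; pay $2,328.82 → $0.00
Total interest: $120.00 + $120.00 + $120.00 + $120.00 + $89.00 + $58.00 + $26.00 = $653.00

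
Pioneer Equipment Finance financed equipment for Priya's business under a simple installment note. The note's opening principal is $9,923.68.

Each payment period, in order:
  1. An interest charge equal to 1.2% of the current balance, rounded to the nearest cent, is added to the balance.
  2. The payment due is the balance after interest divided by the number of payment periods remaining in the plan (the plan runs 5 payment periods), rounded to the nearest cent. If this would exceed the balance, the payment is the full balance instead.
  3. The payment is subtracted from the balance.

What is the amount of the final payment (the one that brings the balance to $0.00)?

$2,106.71

# | Opening | Interest | Payment | End bal
1 | $9,923.68 | $119.08 | $2,008.55 | $8,034.21
2 | $8,034.21 | $96.41 | $2,032.66 | $6,097.96
3 | $6,097.96 | $73.18 | $2,057.05 | $4,114.09
4 | $4,114.09 | $49.37 | $2,081.73 | $2,081.73
5 | $2,081.73 | $24.98 | $2,106.71 | $0.00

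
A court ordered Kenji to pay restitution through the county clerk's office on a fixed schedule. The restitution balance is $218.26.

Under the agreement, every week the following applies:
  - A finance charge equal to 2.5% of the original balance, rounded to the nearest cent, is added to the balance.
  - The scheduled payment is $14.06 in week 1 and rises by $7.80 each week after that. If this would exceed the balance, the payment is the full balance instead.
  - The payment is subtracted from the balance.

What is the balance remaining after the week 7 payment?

Week 1: $218.26 +$5.46 interest = $223.72; pay $14.06 → $209.66
Week 2: $209.66 +$5.46 interest = $215.12; pay $21.86 → $193.26
Week 3: $193.26 +$5.46 interest = $198.72; pay $29.66 → $169.06
Week 4: $169.06 +$5.46 interest = $174.52; pay $37.46 → $137.06
Week 5: $137.06 +$5.46 interest = $142.52; pay $45.26 → $97.26
Week 6: $97.26 +$5.46 interest = $102.72; pay $53.06 → $49.66
Week 7: $49.66 +$5.46 interest = $55.12; pay $55.12 → $0.00

$0.00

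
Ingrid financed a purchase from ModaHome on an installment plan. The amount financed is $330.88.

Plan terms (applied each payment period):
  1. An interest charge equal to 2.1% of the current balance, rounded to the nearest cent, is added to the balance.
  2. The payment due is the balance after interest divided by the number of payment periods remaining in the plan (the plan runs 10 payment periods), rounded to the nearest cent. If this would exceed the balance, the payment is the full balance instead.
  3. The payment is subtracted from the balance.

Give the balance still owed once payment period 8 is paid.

$78.15

Payment period 1: $330.88 +$6.95 interest = $337.83; pay $33.78 → $304.05
Payment period 2: $304.05 +$6.39 interest = $310.44; pay $34.49 → $275.95
Payment period 3: $275.95 +$5.79 interest = $281.74; pay $35.22 → $246.52
Payment period 4: $246.52 +$5.18 interest = $251.70; pay $35.96 → $215.74
Payment period 5: $215.74 +$4.53 interest = $220.27; pay $36.71 → $183.56
Payment period 6: $183.56 +$3.85 interest = $187.41; pay $37.48 → $149.93
Payment period 7: $149.93 +$3.15 interest = $153.08; pay $38.27 → $114.81
Payment period 8: $114.81 +$2.41 interest = $117.22; pay $39.07 → $78.15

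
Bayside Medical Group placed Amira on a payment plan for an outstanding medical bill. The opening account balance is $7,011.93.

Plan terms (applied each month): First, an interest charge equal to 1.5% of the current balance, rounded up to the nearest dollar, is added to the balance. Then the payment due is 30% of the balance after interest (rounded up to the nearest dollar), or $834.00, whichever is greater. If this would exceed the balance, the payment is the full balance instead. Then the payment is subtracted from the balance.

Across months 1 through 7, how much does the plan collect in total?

$7,326.93

# | Opening | Interest | Payment | End bal
1 | $7,011.93 | $106.00 | $2,136.00 | $4,981.93
2 | $4,981.93 | $75.00 | $1,518.00 | $3,538.93
3 | $3,538.93 | $54.00 | $1,078.00 | $2,514.93
4 | $2,514.93 | $38.00 | $834.00 | $1,718.93
5 | $1,718.93 | $26.00 | $834.00 | $910.93
6 | $910.93 | $14.00 | $834.00 | $90.93
7 | $90.93 | $2.00 | $92.93 | $0.00
Total paid: $7,326.93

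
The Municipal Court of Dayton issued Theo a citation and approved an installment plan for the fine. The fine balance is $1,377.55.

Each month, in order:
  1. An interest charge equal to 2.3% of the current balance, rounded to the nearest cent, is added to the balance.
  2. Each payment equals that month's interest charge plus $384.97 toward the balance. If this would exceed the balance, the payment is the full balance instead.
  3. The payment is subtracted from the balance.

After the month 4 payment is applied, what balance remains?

# | Opening | Interest | Payment | End bal
1 | $1,377.55 | $31.68 | $416.65 | $992.58
2 | $992.58 | $22.83 | $407.80 | $607.61
3 | $607.61 | $13.98 | $398.95 | $222.64
4 | $222.64 | $5.12 | $227.76 | $0.00

$0.00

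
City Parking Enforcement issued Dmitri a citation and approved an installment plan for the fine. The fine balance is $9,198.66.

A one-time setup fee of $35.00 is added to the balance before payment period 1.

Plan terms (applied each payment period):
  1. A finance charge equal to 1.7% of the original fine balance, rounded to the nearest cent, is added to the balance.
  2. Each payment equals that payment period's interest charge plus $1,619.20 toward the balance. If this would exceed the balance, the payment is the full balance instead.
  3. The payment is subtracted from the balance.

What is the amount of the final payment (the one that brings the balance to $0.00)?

Payment period 1: opening $9,233.66; interest $156.38 → $9,390.04; payment $1,775.58; balance $7,614.46
Payment period 2: opening $7,614.46; interest $156.38 → $7,770.84; payment $1,775.58; balance $5,995.26
Payment period 3: opening $5,995.26; interest $156.38 → $6,151.64; payment $1,775.58; balance $4,376.06
Payment period 4: opening $4,376.06; interest $156.38 → $4,532.44; payment $1,775.58; balance $2,756.86
Payment period 5: opening $2,756.86; interest $156.38 → $2,913.24; payment $1,775.58; balance $1,137.66
Payment period 6: opening $1,137.66; interest $156.38 → $1,294.04; payment $1,294.04; balance $0.00

$1,294.04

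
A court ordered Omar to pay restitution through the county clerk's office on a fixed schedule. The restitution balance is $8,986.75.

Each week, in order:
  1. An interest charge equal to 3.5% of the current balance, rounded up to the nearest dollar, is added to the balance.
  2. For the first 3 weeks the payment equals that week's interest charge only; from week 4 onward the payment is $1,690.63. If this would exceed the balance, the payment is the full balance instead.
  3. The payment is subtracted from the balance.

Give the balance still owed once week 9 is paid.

Week 1: opening $8,986.75; interest $315.00 → $9,301.75; payment $315.00; balance $8,986.75
Week 2: opening $8,986.75; interest $315.00 → $9,301.75; payment $315.00; balance $8,986.75
Week 3: opening $8,986.75; interest $315.00 → $9,301.75; payment $315.00; balance $8,986.75
Week 4: opening $8,986.75; interest $315.00 → $9,301.75; payment $1,690.63; balance $7,611.12
Week 5: opening $7,611.12; interest $267.00 → $7,878.12; payment $1,690.63; balance $6,187.49
Week 6: opening $6,187.49; interest $217.00 → $6,404.49; payment $1,690.63; balance $4,713.86
Week 7: opening $4,713.86; interest $165.00 → $4,878.86; payment $1,690.63; balance $3,188.23
Week 8: opening $3,188.23; interest $112.00 → $3,300.23; payment $1,690.63; balance $1,609.60
Week 9: opening $1,609.60; interest $57.00 → $1,666.60; payment $1,666.60; balance $0.00

$0.00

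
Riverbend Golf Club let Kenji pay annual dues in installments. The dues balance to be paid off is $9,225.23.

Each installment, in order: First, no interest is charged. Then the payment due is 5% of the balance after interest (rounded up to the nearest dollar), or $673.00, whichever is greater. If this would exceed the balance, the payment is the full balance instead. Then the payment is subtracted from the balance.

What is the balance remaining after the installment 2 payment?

$7,879.23

Installment 1: $9,225.23 − $673.00 → $8,552.23
Installment 2: $8,552.23 − $673.00 → $7,879.23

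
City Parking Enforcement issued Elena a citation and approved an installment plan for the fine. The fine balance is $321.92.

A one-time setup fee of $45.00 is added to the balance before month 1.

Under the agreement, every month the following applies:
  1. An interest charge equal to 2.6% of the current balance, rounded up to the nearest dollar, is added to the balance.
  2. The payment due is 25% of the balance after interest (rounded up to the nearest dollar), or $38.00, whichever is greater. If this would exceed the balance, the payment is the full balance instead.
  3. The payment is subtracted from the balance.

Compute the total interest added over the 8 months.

Month 1: $366.92 +$10.00 interest = $376.92; pay $95.00 → $281.92
Month 2: $281.92 +$8.00 interest = $289.92; pay $73.00 → $216.92
Month 3: $216.92 +$6.00 interest = $222.92; pay $56.00 → $166.92
Month 4: $166.92 +$5.00 interest = $171.92; pay $43.00 → $128.92
Month 5: $128.92 +$4.00 interest = $132.92; pay $38.00 → $94.92
Month 6: $94.92 +$3.00 interest = $97.92; pay $38.00 → $59.92
Month 7: $59.92 +$2.00 interest = $61.92; pay $38.00 → $23.92
Month 8: $23.92 +$1.00 interest = $24.92; pay $24.92 → $0.00
Total interest: $10.00 + $8.00 + $6.00 + $5.00 + $4.00 + $3.00 + $2.00 + $1.00 = $39.00

$39.00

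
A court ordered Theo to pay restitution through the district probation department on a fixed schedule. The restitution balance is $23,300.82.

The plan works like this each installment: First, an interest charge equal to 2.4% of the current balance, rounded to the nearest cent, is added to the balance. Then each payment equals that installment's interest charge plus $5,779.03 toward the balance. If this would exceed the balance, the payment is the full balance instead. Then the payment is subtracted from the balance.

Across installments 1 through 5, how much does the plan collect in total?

$24,709.95

# | Opening | Interest | Payment | End bal
1 | $23,300.82 | $559.22 | $6,338.25 | $17,521.79
2 | $17,521.79 | $420.52 | $6,199.55 | $11,742.76
3 | $11,742.76 | $281.83 | $6,060.86 | $5,963.73
4 | $5,963.73 | $143.13 | $5,922.16 | $184.70
5 | $184.70 | $4.43 | $189.13 | $0.00
Total paid: $24,709.95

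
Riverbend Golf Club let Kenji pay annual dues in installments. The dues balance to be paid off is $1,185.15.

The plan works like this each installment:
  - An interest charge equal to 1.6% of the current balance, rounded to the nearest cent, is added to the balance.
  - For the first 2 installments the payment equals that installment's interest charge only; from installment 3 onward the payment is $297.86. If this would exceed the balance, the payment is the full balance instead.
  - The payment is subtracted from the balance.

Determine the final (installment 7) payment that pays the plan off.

$43.18

Installment 1: opening $1,185.15; interest $18.96 → $1,204.11; payment $18.96; balance $1,185.15
Installment 2: opening $1,185.15; interest $18.96 → $1,204.11; payment $18.96; balance $1,185.15
Installment 3: opening $1,185.15; interest $18.96 → $1,204.11; payment $297.86; balance $906.25
Installment 4: opening $906.25; interest $14.50 → $920.75; payment $297.86; balance $622.89
Installment 5: opening $622.89; interest $9.97 → $632.86; payment $297.86; balance $335.00
Installment 6: opening $335.00; interest $5.36 → $340.36; payment $297.86; balance $42.50
Installment 7: opening $42.50; interest $0.68 → $43.18; payment $43.18; balance $0.00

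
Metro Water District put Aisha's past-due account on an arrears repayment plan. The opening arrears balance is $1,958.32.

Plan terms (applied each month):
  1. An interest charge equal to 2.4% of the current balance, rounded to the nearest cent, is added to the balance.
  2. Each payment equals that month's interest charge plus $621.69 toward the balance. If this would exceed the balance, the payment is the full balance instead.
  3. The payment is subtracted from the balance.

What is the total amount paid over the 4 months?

$2,056.80

Month 1: opening $1,958.32; interest $47.00 → $2,005.32; payment $668.69; balance $1,336.63
Month 2: opening $1,336.63; interest $32.08 → $1,368.71; payment $653.77; balance $714.94
Month 3: opening $714.94; interest $17.16 → $732.10; payment $638.85; balance $93.25
Month 4: opening $93.25; interest $2.24 → $95.49; payment $95.49; balance $0.00
Total paid: $2,056.80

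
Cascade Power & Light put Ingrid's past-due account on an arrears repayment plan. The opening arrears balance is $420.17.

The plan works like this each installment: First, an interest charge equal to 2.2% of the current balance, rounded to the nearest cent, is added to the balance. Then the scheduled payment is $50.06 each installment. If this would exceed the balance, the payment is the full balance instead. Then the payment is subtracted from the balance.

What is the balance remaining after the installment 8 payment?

Installment 1: $420.17 +$9.24 interest = $429.41; pay $50.06 → $379.35
Installment 2: $379.35 +$8.35 interest = $387.70; pay $50.06 → $337.64
Installment 3: $337.64 +$7.43 interest = $345.07; pay $50.06 → $295.01
Installment 4: $295.01 +$6.49 interest = $301.50; pay $50.06 → $251.44
Installment 5: $251.44 +$5.53 interest = $256.97; pay $50.06 → $206.91
Installment 6: $206.91 +$4.55 interest = $211.46; pay $50.06 → $161.40
Installment 7: $161.40 +$3.55 interest = $164.95; pay $50.06 → $114.89
Installment 8: $114.89 +$2.53 interest = $117.42; pay $50.06 → $67.36

$67.36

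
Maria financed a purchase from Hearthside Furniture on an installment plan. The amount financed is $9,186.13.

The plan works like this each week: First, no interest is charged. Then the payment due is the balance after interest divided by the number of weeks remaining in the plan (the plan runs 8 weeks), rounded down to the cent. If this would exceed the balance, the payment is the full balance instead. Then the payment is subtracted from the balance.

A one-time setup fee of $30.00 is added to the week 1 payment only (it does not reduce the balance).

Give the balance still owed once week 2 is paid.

$6,889.61

# | Opening | Payment | Fee | End bal
1 | $9,186.13 | $1,148.26 | $30.00 | $8,037.87
2 | $8,037.87 | $1,148.26 | — | $6,889.61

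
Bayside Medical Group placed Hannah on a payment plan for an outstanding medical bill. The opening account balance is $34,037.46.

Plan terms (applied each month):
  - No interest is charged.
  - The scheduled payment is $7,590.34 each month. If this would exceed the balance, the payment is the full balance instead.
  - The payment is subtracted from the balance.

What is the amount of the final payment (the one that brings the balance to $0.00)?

Month 1: opening $34,037.46; payment $7,590.34; balance $26,447.12
Month 2: opening $26,447.12; payment $7,590.34; balance $18,856.78
Month 3: opening $18,856.78; payment $7,590.34; balance $11,266.44
Month 4: opening $11,266.44; payment $7,590.34; balance $3,676.10
Month 5: opening $3,676.10; payment $3,676.10; balance $0.00

$3,676.10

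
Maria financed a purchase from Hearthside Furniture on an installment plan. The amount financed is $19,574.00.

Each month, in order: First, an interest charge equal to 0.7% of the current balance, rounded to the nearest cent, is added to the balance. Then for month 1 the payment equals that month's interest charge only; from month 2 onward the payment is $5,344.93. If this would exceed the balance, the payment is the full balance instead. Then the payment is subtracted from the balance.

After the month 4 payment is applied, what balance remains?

$3,840.64

Month 1: opening $19,574.00; interest $137.02 → $19,711.02; payment $137.02; balance $19,574.00
Month 2: opening $19,574.00; interest $137.02 → $19,711.02; payment $5,344.93; balance $14,366.09
Month 3: opening $14,366.09; interest $100.56 → $14,466.65; payment $5,344.93; balance $9,121.72
Month 4: opening $9,121.72; interest $63.85 → $9,185.57; payment $5,344.93; balance $3,840.64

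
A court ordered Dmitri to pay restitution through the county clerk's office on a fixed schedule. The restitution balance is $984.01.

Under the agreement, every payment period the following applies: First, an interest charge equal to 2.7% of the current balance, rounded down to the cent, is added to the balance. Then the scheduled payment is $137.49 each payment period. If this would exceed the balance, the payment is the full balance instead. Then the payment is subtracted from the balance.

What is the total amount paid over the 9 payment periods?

$1,108.18

Payment period 1: opening $984.01; interest $26.56 → $1,010.57; payment $137.49; balance $873.08
Payment period 2: opening $873.08; interest $23.57 → $896.65; payment $137.49; balance $759.16
Payment period 3: opening $759.16; interest $20.49 → $779.65; payment $137.49; balance $642.16
Payment period 4: opening $642.16; interest $17.33 → $659.49; payment $137.49; balance $522.00
Payment period 5: opening $522.00; interest $14.09 → $536.09; payment $137.49; balance $398.60
Payment period 6: opening $398.60; interest $10.76 → $409.36; payment $137.49; balance $271.87
Payment period 7: opening $271.87; interest $7.34 → $279.21; payment $137.49; balance $141.72
Payment period 8: opening $141.72; interest $3.82 → $145.54; payment $137.49; balance $8.05
Payment period 9: opening $8.05; interest $0.21 → $8.26; payment $8.26; balance $0.00
Total paid: $1,108.18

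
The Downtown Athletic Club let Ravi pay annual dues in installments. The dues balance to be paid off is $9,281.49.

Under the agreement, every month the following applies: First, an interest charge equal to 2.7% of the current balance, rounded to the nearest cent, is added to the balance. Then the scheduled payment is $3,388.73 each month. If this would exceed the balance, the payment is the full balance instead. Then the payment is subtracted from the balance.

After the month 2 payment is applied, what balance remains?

$2,920.50

Month 1: $9,281.49 +$250.60 interest = $9,532.09; pay $3,388.73 → $6,143.36
Month 2: $6,143.36 +$165.87 interest = $6,309.23; pay $3,388.73 → $2,920.50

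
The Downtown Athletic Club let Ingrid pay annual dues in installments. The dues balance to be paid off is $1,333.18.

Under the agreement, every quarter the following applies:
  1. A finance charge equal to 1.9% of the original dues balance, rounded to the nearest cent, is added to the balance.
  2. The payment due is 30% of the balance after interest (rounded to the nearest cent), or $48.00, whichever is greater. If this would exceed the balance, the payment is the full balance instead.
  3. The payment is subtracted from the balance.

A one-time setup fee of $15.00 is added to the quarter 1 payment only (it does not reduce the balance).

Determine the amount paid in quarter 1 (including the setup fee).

Quarter 1: $1,333.18 +$25.33 interest = $1,358.51; pay $407.55 (+ $15.00 fee) → $950.96

$422.55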